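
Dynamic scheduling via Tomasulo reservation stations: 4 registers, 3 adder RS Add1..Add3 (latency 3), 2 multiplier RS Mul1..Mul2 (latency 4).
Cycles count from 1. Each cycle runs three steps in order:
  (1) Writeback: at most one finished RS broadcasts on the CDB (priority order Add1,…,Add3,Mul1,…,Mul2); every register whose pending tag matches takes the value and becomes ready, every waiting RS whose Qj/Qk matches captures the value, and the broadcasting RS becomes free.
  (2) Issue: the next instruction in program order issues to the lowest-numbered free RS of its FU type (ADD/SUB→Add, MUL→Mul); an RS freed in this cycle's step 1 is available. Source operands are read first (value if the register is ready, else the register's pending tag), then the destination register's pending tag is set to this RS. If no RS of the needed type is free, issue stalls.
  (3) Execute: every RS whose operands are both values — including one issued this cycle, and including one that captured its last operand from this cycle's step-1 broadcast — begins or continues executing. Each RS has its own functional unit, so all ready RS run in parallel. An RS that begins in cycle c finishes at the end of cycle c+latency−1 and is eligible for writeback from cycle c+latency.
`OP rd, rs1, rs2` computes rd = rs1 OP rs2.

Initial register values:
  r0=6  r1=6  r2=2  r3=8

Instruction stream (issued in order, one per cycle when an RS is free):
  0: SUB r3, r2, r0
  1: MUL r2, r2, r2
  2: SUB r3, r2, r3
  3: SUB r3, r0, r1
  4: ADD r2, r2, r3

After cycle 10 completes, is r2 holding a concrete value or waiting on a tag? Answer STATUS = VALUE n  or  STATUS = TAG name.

cycle 1: issue SUB r3<-Add1 // r0:6,r1:6,r2:2,r3:Add1
cycle 2: issue MUL r2<-Mul1 // r0:6,r1:6,r2:Mul1,r3:Add1
cycle 3: issue SUB r3<-Add2 // r0:6,r1:6,r2:Mul1,r3:Add2
cycle 4: CDB Add1=-4; issue SUB r3<-Add1 // r0:6,r1:6,r2:Mul1,r3:Add1
cycle 5: issue ADD r2<-Add3 // r0:6,r1:6,r2:Add3,r3:Add1
cycle 6: CDB Mul1=4 // r0:6,r1:6,r2:Add3,r3:Add1
cycle 7: CDB Add1=0 // r0:6,r1:6,r2:Add3,r3:0
cycle 8: - // r0:6,r1:6,r2:Add3,r3:0
cycle 9: CDB Add2=8 // r0:6,r1:6,r2:Add3,r3:0
cycle 10: CDB Add3=4 // r0:6,r1:6,r2:4,r3:0

STATUS = VALUE 4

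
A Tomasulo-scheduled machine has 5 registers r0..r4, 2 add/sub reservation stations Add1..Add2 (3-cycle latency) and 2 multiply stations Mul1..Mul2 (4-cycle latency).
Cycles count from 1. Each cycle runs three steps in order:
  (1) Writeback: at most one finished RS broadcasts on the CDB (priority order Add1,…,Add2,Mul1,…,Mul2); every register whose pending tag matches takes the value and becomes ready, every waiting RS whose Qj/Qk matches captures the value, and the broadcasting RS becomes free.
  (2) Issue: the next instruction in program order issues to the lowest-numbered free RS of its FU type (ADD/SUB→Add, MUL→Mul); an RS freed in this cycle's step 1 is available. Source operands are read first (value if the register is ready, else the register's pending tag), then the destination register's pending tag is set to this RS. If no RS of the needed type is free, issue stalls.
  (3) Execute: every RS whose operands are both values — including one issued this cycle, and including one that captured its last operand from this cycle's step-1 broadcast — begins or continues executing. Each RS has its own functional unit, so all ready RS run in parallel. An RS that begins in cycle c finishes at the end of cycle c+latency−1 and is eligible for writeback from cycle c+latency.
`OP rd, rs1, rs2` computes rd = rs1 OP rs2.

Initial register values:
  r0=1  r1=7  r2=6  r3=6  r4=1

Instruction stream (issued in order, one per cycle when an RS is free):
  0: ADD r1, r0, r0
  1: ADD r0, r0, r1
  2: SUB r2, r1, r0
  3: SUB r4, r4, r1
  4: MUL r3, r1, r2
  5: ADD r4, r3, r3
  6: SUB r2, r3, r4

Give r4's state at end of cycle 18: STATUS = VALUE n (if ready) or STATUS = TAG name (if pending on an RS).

STATUS = VALUE -4

cycle 1: issue ADD r1<-Add1 // r0:1,r1:Add1,r2:6,r3:6,r4:1
cycle 2: issue ADD r0<-Add2 // r0:Add2,r1:Add1,r2:6,r3:6,r4:1
cycle 3: stall // r0:Add2,r1:Add1,r2:6,r3:6,r4:1
cycle 4: CDB Add1=2; issue SUB r2<-Add1 // r0:Add2,r1:2,r2:Add1,r3:6,r4:1
cycle 5: stall // r0:Add2,r1:2,r2:Add1,r3:6,r4:1
cycle 6: stall // r0:Add2,r1:2,r2:Add1,r3:6,r4:1
cycle 7: CDB Add2=3; issue SUB r4<-Add2 // r0:3,r1:2,r2:Add1,r3:6,r4:Add2
cycle 8: issue MUL r3<-Mul1 // r0:3,r1:2,r2:Add1,r3:Mul1,r4:Add2
cycle 9: stall // r0:3,r1:2,r2:Add1,r3:Mul1,r4:Add2
cycle 10: CDB Add1=-1; issue ADD r4<-Add1 // r0:3,r1:2,r2:-1,r3:Mul1,r4:Add1
cycle 11: CDB Add2=-1; issue SUB r2<-Add2 // r0:3,r1:2,r2:Add2,r3:Mul1,r4:Add1
cycle 12: - // r0:3,r1:2,r2:Add2,r3:Mul1,r4:Add1
cycle 13: - // r0:3,r1:2,r2:Add2,r3:Mul1,r4:Add1
cycle 14: CDB Mul1=-2 // r0:3,r1:2,r2:Add2,r3:-2,r4:Add1
cycle 15: - // r0:3,r1:2,r2:Add2,r3:-2,r4:Add1
cycle 16: - // r0:3,r1:2,r2:Add2,r3:-2,r4:Add1
cycle 17: CDB Add1=-4 // r0:3,r1:2,r2:Add2,r3:-2,r4:-4
cycle 18: - // r0:3,r1:2,r2:Add2,r3:-2,r4:-4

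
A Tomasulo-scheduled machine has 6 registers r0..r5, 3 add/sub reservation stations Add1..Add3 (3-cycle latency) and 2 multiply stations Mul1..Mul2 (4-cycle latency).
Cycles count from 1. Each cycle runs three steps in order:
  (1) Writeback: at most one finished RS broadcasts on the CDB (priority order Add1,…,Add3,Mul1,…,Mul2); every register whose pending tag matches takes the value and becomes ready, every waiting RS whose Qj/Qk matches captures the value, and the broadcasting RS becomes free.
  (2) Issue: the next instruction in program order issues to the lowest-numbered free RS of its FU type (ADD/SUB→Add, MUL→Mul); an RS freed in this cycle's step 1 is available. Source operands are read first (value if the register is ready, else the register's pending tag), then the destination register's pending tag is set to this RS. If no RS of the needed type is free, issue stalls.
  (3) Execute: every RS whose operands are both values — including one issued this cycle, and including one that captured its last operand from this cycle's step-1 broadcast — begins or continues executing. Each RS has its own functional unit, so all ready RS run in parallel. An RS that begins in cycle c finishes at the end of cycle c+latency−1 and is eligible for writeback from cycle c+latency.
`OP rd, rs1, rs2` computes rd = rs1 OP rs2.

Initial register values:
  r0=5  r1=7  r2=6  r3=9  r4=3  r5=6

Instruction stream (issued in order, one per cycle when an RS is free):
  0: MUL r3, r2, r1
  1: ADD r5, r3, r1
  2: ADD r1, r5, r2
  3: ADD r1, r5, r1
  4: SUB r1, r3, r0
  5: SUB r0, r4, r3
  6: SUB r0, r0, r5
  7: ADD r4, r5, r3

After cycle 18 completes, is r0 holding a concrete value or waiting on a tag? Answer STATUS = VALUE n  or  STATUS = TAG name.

cycle 1: issue MUL r3<-Mul1 // r0:5,r1:7,r2:6,r3:Mul1,r4:3,r5:6
cycle 2: issue ADD r5<-Add1 // r0:5,r1:7,r2:6,r3:Mul1,r4:3,r5:Add1
cycle 3: issue ADD r1<-Add2 // r0:5,r1:Add2,r2:6,r3:Mul1,r4:3,r5:Add1
cycle 4: issue ADD r1<-Add3 // r0:5,r1:Add3,r2:6,r3:Mul1,r4:3,r5:Add1
cycle 5: CDB Mul1=42; stall // r0:5,r1:Add3,r2:6,r3:42,r4:3,r5:Add1
cycle 6: stall // r0:5,r1:Add3,r2:6,r3:42,r4:3,r5:Add1
cycle 7: stall // r0:5,r1:Add3,r2:6,r3:42,r4:3,r5:Add1
cycle 8: CDB Add1=49; issue SUB r1<-Add1 // r0:5,r1:Add1,r2:6,r3:42,r4:3,r5:49
cycle 9: stall // r0:5,r1:Add1,r2:6,r3:42,r4:3,r5:49
cycle 10: stall // r0:5,r1:Add1,r2:6,r3:42,r4:3,r5:49
cycle 11: CDB Add1=37; issue SUB r0<-Add1 // r0:Add1,r1:37,r2:6,r3:42,r4:3,r5:49
cycle 12: CDB Add2=55; issue SUB r0<-Add2 // r0:Add2,r1:37,r2:6,r3:42,r4:3,r5:49
cycle 13: stall // r0:Add2,r1:37,r2:6,r3:42,r4:3,r5:49
cycle 14: CDB Add1=-39; issue ADD r4<-Add1 // r0:Add2,r1:37,r2:6,r3:42,r4:Add1,r5:49
cycle 15: CDB Add3=104 // r0:Add2,r1:37,r2:6,r3:42,r4:Add1,r5:49
cycle 16: - // r0:Add2,r1:37,r2:6,r3:42,r4:Add1,r5:49
cycle 17: CDB Add1=91 // r0:Add2,r1:37,r2:6,r3:42,r4:91,r5:49
cycle 18: CDB Add2=-88 // r0:-88,r1:37,r2:6,r3:42,r4:91,r5:49

STATUS = VALUE -88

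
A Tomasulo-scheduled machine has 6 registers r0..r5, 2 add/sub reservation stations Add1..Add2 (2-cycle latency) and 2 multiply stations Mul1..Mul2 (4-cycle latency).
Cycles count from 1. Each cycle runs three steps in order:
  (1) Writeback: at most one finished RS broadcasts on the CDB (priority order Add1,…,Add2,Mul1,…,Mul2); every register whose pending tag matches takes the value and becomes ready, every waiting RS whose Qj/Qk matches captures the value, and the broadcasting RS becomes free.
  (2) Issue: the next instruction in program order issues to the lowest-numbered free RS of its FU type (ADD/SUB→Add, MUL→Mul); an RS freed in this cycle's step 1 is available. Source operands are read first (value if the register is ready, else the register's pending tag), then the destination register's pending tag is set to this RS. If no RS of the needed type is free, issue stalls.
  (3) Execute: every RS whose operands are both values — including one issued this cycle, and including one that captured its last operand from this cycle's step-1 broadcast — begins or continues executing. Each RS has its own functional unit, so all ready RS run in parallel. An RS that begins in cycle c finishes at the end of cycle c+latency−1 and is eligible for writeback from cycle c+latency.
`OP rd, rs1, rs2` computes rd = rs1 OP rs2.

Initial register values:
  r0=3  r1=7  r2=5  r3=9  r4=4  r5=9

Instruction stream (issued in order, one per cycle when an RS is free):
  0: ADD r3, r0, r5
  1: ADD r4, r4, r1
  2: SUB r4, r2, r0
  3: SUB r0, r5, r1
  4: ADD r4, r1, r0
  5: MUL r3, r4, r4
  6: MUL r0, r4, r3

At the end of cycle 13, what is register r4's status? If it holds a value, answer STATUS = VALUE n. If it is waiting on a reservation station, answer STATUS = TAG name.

STATUS = VALUE 9

cycle 1: issue ADD r3<-Add1 // r0:3,r1:7,r2:5,r3:Add1,r4:4,r5:9
cycle 2: issue ADD r4<-Add2 // r0:3,r1:7,r2:5,r3:Add1,r4:Add2,r5:9
cycle 3: CDB Add1=12; issue SUB r4<-Add1 // r0:3,r1:7,r2:5,r3:12,r4:Add1,r5:9
cycle 4: CDB Add2=11; issue SUB r0<-Add2 // r0:Add2,r1:7,r2:5,r3:12,r4:Add1,r5:9
cycle 5: CDB Add1=2; issue ADD r4<-Add1 // r0:Add2,r1:7,r2:5,r3:12,r4:Add1,r5:9
cycle 6: CDB Add2=2; issue MUL r3<-Mul1 // r0:2,r1:7,r2:5,r3:Mul1,r4:Add1,r5:9
cycle 7: issue MUL r0<-Mul2 // r0:Mul2,r1:7,r2:5,r3:Mul1,r4:Add1,r5:9
cycle 8: CDB Add1=9 // r0:Mul2,r1:7,r2:5,r3:Mul1,r4:9,r5:9
cycle 9: - // r0:Mul2,r1:7,r2:5,r3:Mul1,r4:9,r5:9
cycle 10: - // r0:Mul2,r1:7,r2:5,r3:Mul1,r4:9,r5:9
cycle 11: - // r0:Mul2,r1:7,r2:5,r3:Mul1,r4:9,r5:9
cycle 12: CDB Mul1=81 // r0:Mul2,r1:7,r2:5,r3:81,r4:9,r5:9
cycle 13: - // r0:Mul2,r1:7,r2:5,r3:81,r4:9,r5:9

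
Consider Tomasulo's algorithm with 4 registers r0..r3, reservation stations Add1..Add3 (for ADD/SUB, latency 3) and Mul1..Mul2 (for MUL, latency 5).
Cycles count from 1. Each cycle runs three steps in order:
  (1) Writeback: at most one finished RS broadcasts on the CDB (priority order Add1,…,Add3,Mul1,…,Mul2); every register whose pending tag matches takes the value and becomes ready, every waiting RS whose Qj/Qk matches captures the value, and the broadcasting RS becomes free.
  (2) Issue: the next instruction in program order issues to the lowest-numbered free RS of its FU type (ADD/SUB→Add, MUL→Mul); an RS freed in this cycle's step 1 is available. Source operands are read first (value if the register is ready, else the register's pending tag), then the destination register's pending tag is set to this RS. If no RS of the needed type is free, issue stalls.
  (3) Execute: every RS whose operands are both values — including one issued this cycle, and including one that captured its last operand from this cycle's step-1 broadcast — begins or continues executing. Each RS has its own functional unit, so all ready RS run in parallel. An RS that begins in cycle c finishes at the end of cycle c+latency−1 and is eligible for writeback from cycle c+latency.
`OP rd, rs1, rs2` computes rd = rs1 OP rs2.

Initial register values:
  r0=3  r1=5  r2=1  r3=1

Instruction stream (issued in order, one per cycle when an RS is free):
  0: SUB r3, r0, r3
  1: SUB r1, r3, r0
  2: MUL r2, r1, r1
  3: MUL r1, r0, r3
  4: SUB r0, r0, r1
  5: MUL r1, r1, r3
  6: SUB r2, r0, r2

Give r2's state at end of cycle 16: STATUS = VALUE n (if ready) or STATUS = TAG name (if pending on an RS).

STATUS = VALUE -4

cycle 1: issue SUB r3<-Add1 // r0:3,r1:5,r2:1,r3:Add1
cycle 2: issue SUB r1<-Add2 // r0:3,r1:Add2,r2:1,r3:Add1
cycle 3: issue MUL r2<-Mul1 // r0:3,r1:Add2,r2:Mul1,r3:Add1
cycle 4: CDB Add1=2; issue MUL r1<-Mul2 // r0:3,r1:Mul2,r2:Mul1,r3:2
cycle 5: issue SUB r0<-Add1 // r0:Add1,r1:Mul2,r2:Mul1,r3:2
cycle 6: stall // r0:Add1,r1:Mul2,r2:Mul1,r3:2
cycle 7: CDB Add2=-1; stall // r0:Add1,r1:Mul2,r2:Mul1,r3:2
cycle 8: stall // r0:Add1,r1:Mul2,r2:Mul1,r3:2
cycle 9: CDB Mul2=6; issue MUL r1<-Mul2 // r0:Add1,r1:Mul2,r2:Mul1,r3:2
cycle 10: issue SUB r2<-Add2 // r0:Add1,r1:Mul2,r2:Add2,r3:2
cycle 11: - // r0:Add1,r1:Mul2,r2:Add2,r3:2
cycle 12: CDB Add1=-3 // r0:-3,r1:Mul2,r2:Add2,r3:2
cycle 13: CDB Mul1=1 // r0:-3,r1:Mul2,r2:Add2,r3:2
cycle 14: CDB Mul2=12 // r0:-3,r1:12,r2:Add2,r3:2
cycle 15: - // r0:-3,r1:12,r2:Add2,r3:2
cycle 16: CDB Add2=-4 // r0:-3,r1:12,r2:-4,r3:2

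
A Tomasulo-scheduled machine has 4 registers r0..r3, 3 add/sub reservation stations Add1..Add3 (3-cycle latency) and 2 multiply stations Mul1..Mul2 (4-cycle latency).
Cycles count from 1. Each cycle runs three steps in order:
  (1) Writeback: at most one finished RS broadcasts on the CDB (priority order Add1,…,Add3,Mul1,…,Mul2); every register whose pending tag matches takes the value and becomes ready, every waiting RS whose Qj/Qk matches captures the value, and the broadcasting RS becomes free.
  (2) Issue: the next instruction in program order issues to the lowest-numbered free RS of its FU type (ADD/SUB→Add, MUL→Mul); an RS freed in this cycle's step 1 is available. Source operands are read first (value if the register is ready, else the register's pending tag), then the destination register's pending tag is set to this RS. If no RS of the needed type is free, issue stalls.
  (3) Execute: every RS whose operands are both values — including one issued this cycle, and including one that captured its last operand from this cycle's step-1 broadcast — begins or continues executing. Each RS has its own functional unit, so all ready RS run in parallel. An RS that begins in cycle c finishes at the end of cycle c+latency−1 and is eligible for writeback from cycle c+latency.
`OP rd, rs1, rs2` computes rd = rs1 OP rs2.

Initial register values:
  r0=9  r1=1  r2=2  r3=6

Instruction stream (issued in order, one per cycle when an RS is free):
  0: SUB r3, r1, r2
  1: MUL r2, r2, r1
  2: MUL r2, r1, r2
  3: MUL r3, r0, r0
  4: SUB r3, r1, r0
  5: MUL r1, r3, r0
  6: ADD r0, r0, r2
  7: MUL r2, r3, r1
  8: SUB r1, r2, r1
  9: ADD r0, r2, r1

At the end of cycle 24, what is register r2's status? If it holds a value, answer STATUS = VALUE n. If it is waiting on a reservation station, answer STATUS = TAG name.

STATUS = VALUE 576

  c1: issue SUB r3<-Add1  regs: r0:9,r1:1,r2:2,r3:Add1
  c2: issue MUL r2<-Mul1  regs: r0:9,r1:1,r2:Mul1,r3:Add1
  c3: issue MUL r2<-Mul2  regs: r0:9,r1:1,r2:Mul2,r3:Add1
  c4: CDB Add1=-1; stall  regs: r0:9,r1:1,r2:Mul2,r3:-1
  c5: stall  regs: r0:9,r1:1,r2:Mul2,r3:-1
  c6: CDB Mul1=2; issue MUL r3<-Mul1  regs: r0:9,r1:1,r2:Mul2,r3:Mul1
  c7: issue SUB r3<-Add1  regs: r0:9,r1:1,r2:Mul2,r3:Add1
  c8: stall  regs: r0:9,r1:1,r2:Mul2,r3:Add1
  c9: stall  regs: r0:9,r1:1,r2:Mul2,r3:Add1
  c10: CDB Add1=-8; stall  regs: r0:9,r1:1,r2:Mul2,r3:-8
  c11: CDB Mul1=81; issue MUL r1<-Mul1  regs: r0:9,r1:Mul1,r2:Mul2,r3:-8
  c12: CDB Mul2=2; issue ADD r0<-Add1  regs: r0:Add1,r1:Mul1,r2:2,r3:-8
  c13: issue MUL r2<-Mul2  regs: r0:Add1,r1:Mul1,r2:Mul2,r3:-8
  c14: issue SUB r1<-Add2  regs: r0:Add1,r1:Add2,r2:Mul2,r3:-8
  c15: CDB Add1=11; issue ADD r0<-Add1  regs: r0:Add1,r1:Add2,r2:Mul2,r3:-8
  c16: CDB Mul1=-72  regs: r0:Add1,r1:Add2,r2:Mul2,r3:-8
  c17: -  regs: r0:Add1,r1:Add2,r2:Mul2,r3:-8
  c18: -  regs: r0:Add1,r1:Add2,r2:Mul2,r3:-8
  c19: -  regs: r0:Add1,r1:Add2,r2:Mul2,r3:-8
  c20: CDB Mul2=576  regs: r0:Add1,r1:Add2,r2:576,r3:-8
  c21: -  regs: r0:Add1,r1:Add2,r2:576,r3:-8
  c22: -  regs: r0:Add1,r1:Add2,r2:576,r3:-8
  c23: CDB Add2=648  regs: r0:Add1,r1:648,r2:576,r3:-8
  c24: -  regs: r0:Add1,r1:648,r2:576,r3:-8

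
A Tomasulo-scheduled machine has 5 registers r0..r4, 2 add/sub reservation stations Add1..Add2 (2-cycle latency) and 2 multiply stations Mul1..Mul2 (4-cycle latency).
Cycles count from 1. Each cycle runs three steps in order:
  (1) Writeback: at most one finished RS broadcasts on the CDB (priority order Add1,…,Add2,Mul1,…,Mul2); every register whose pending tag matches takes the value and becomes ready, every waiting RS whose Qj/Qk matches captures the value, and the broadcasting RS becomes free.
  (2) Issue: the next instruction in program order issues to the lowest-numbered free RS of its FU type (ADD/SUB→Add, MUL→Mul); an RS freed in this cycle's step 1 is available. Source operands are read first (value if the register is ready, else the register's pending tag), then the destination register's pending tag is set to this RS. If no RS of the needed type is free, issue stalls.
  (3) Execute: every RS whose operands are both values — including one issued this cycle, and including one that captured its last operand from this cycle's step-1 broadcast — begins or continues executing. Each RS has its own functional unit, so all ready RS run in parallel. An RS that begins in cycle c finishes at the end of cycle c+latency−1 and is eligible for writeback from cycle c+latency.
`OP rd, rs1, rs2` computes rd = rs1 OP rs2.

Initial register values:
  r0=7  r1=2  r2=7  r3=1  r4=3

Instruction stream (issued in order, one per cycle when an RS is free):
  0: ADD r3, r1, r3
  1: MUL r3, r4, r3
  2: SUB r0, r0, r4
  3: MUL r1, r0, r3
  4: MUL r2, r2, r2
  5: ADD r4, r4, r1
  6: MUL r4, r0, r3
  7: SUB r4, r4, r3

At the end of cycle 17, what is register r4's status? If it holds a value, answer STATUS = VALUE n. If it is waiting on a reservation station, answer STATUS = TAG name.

STATUS = VALUE 27

cycle 1: issue ADD r3<-Add1 // r0:7,r1:2,r2:7,r3:Add1,r4:3
cycle 2: issue MUL r3<-Mul1 // r0:7,r1:2,r2:7,r3:Mul1,r4:3
cycle 3: CDB Add1=3; issue SUB r0<-Add1 // r0:Add1,r1:2,r2:7,r3:Mul1,r4:3
cycle 4: issue MUL r1<-Mul2 // r0:Add1,r1:Mul2,r2:7,r3:Mul1,r4:3
cycle 5: CDB Add1=4; stall // r0:4,r1:Mul2,r2:7,r3:Mul1,r4:3
cycle 6: stall // r0:4,r1:Mul2,r2:7,r3:Mul1,r4:3
cycle 7: CDB Mul1=9; issue MUL r2<-Mul1 // r0:4,r1:Mul2,r2:Mul1,r3:9,r4:3
cycle 8: issue ADD r4<-Add1 // r0:4,r1:Mul2,r2:Mul1,r3:9,r4:Add1
cycle 9: stall // r0:4,r1:Mul2,r2:Mul1,r3:9,r4:Add1
cycle 10: stall // r0:4,r1:Mul2,r2:Mul1,r3:9,r4:Add1
cycle 11: CDB Mul1=49; issue MUL r4<-Mul1 // r0:4,r1:Mul2,r2:49,r3:9,r4:Mul1
cycle 12: CDB Mul2=36; issue SUB r4<-Add2 // r0:4,r1:36,r2:49,r3:9,r4:Add2
cycle 13: - // r0:4,r1:36,r2:49,r3:9,r4:Add2
cycle 14: CDB Add1=39 // r0:4,r1:36,r2:49,r3:9,r4:Add2
cycle 15: CDB Mul1=36 // r0:4,r1:36,r2:49,r3:9,r4:Add2
cycle 16: - // r0:4,r1:36,r2:49,r3:9,r4:Add2
cycle 17: CDB Add2=27 // r0:4,r1:36,r2:49,r3:9,r4:27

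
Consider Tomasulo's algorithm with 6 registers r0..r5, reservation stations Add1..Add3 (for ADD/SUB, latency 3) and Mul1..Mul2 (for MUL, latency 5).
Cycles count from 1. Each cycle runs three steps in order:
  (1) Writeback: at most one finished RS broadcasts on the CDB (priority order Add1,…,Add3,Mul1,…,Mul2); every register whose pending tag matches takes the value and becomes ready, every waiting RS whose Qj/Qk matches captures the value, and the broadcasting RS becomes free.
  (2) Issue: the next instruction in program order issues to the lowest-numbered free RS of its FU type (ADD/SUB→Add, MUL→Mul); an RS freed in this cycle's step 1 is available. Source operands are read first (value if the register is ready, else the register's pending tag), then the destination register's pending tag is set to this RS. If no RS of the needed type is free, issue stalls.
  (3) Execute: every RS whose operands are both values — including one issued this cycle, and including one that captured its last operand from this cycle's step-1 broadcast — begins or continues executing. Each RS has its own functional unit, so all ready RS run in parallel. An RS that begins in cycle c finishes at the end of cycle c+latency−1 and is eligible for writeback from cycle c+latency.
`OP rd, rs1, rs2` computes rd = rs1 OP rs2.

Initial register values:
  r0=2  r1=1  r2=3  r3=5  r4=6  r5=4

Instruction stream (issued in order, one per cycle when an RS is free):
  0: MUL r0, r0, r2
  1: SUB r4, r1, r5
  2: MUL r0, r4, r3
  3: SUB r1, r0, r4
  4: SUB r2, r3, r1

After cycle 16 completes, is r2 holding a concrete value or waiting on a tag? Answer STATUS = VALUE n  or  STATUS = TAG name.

  c1: issue MUL r0<-Mul1  regs: r0:Mul1,r1:1,r2:3,r3:5,r4:6,r5:4
  c2: issue SUB r4<-Add1  regs: r0:Mul1,r1:1,r2:3,r3:5,r4:Add1,r5:4
  c3: issue MUL r0<-Mul2  regs: r0:Mul2,r1:1,r2:3,r3:5,r4:Add1,r5:4
  c4: issue SUB r1<-Add2  regs: r0:Mul2,r1:Add2,r2:3,r3:5,r4:Add1,r5:4
  c5: CDB Add1=-3; issue SUB r2<-Add1  regs: r0:Mul2,r1:Add2,r2:Add1,r3:5,r4:-3,r5:4
  c6: CDB Mul1=6  regs: r0:Mul2,r1:Add2,r2:Add1,r3:5,r4:-3,r5:4
  c7: -  regs: r0:Mul2,r1:Add2,r2:Add1,r3:5,r4:-3,r5:4
  c8: -  regs: r0:Mul2,r1:Add2,r2:Add1,r3:5,r4:-3,r5:4
  c9: -  regs: r0:Mul2,r1:Add2,r2:Add1,r3:5,r4:-3,r5:4
  c10: CDB Mul2=-15  regs: r0:-15,r1:Add2,r2:Add1,r3:5,r4:-3,r5:4
  c11: -  regs: r0:-15,r1:Add2,r2:Add1,r3:5,r4:-3,r5:4
  c12: -  regs: r0:-15,r1:Add2,r2:Add1,r3:5,r4:-3,r5:4
  c13: CDB Add2=-12  regs: r0:-15,r1:-12,r2:Add1,r3:5,r4:-3,r5:4
  c14: -  regs: r0:-15,r1:-12,r2:Add1,r3:5,r4:-3,r5:4
  c15: -  regs: r0:-15,r1:-12,r2:Add1,r3:5,r4:-3,r5:4
  c16: CDB Add1=17  regs: r0:-15,r1:-12,r2:17,r3:5,r4:-3,r5:4

STATUS = VALUE 17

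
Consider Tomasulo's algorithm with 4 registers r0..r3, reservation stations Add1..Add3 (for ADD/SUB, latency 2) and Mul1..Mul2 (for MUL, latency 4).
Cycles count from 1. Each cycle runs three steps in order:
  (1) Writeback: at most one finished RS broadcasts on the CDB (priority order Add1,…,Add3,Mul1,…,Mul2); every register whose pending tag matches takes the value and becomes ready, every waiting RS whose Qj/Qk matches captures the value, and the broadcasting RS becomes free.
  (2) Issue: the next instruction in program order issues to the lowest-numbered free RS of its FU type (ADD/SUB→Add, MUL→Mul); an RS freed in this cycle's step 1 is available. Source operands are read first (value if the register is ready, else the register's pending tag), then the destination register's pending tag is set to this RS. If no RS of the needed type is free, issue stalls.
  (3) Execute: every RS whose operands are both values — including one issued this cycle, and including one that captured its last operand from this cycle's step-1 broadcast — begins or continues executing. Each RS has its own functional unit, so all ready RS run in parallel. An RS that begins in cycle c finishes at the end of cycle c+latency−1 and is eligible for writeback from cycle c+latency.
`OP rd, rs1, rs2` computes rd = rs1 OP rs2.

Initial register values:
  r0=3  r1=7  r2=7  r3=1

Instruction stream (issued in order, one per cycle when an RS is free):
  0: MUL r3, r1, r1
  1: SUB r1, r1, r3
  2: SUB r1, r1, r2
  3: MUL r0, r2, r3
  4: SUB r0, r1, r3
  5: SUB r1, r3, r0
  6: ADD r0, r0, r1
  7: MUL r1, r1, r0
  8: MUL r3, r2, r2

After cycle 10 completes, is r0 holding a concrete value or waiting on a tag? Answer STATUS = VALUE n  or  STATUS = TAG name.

STATUS = TAG Add2

  c1: issue MUL r3<-Mul1  regs: r0:3,r1:7,r2:7,r3:Mul1
  c2: issue SUB r1<-Add1  regs: r0:3,r1:Add1,r2:7,r3:Mul1
  c3: issue SUB r1<-Add2  regs: r0:3,r1:Add2,r2:7,r3:Mul1
  c4: issue MUL r0<-Mul2  regs: r0:Mul2,r1:Add2,r2:7,r3:Mul1
  c5: CDB Mul1=49; issue SUB r0<-Add3  regs: r0:Add3,r1:Add2,r2:7,r3:49
  c6: stall  regs: r0:Add3,r1:Add2,r2:7,r3:49
  c7: CDB Add1=-42; issue SUB r1<-Add1  regs: r0:Add3,r1:Add1,r2:7,r3:49
  c8: stall  regs: r0:Add3,r1:Add1,r2:7,r3:49
  c9: CDB Add2=-49; issue ADD r0<-Add2  regs: r0:Add2,r1:Add1,r2:7,r3:49
  c10: CDB Mul2=343; issue MUL r1<-Mul1  regs: r0:Add2,r1:Mul1,r2:7,r3:49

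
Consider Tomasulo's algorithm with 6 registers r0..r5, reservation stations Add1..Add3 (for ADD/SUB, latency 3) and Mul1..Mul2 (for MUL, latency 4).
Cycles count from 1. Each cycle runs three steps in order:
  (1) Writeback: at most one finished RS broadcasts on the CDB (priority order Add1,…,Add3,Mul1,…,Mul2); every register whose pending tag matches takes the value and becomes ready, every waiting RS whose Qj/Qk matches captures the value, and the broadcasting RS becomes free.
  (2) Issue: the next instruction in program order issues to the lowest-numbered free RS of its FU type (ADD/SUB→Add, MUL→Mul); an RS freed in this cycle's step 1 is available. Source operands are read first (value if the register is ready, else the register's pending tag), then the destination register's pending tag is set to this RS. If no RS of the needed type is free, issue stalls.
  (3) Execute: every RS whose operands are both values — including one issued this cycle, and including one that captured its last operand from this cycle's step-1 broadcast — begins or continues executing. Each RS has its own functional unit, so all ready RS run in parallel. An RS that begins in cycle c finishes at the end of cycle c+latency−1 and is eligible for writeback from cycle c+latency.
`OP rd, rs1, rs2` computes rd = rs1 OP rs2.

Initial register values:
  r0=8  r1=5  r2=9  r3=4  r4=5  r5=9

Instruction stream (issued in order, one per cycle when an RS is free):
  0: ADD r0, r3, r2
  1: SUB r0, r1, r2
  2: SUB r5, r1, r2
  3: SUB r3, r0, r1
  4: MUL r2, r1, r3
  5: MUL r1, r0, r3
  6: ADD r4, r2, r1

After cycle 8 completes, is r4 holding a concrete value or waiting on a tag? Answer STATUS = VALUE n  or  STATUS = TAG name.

  c1: issue ADD r0<-Add1  regs: r0:Add1,r1:5,r2:9,r3:4,r4:5,r5:9
  c2: issue SUB r0<-Add2  regs: r0:Add2,r1:5,r2:9,r3:4,r4:5,r5:9
  c3: issue SUB r5<-Add3  regs: r0:Add2,r1:5,r2:9,r3:4,r4:5,r5:Add3
  c4: CDB Add1=13; issue SUB r3<-Add1  regs: r0:Add2,r1:5,r2:9,r3:Add1,r4:5,r5:Add3
  c5: CDB Add2=-4; issue MUL r2<-Mul1  regs: r0:-4,r1:5,r2:Mul1,r3:Add1,r4:5,r5:Add3
  c6: CDB Add3=-4; issue MUL r1<-Mul2  regs: r0:-4,r1:Mul2,r2:Mul1,r3:Add1,r4:5,r5:-4
  c7: issue ADD r4<-Add2  regs: r0:-4,r1:Mul2,r2:Mul1,r3:Add1,r4:Add2,r5:-4
  c8: CDB Add1=-9  regs: r0:-4,r1:Mul2,r2:Mul1,r3:-9,r4:Add2,r5:-4

STATUS = TAG Add2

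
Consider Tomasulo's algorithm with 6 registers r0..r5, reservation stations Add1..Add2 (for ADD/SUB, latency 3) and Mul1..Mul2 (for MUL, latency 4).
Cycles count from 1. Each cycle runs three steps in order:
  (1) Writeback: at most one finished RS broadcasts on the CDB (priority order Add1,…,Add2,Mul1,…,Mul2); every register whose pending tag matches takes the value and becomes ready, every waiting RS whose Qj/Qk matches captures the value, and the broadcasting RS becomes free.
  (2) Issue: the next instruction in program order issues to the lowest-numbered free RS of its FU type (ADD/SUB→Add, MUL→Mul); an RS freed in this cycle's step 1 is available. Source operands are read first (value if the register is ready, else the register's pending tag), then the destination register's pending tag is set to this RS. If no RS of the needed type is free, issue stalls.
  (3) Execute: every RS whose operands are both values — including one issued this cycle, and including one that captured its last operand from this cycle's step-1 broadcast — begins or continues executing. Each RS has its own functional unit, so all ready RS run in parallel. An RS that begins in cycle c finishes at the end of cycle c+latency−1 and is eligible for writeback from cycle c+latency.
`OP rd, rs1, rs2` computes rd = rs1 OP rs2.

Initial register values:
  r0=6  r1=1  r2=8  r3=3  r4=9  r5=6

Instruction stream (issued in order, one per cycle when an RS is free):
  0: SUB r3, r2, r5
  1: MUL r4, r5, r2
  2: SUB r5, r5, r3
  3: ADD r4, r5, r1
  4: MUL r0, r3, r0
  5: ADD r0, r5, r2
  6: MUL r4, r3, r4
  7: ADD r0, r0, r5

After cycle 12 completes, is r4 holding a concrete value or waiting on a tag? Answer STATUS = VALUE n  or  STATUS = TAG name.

STATUS = TAG Mul1

c1: issue SUB r3<-Add1 | r0:6,r1:1,r2:8,r3:Add1,r4:9,r5:6
c2: issue MUL r4<-Mul1 | r0:6,r1:1,r2:8,r3:Add1,r4:Mul1,r5:6
c3: issue SUB r5<-Add2 | r0:6,r1:1,r2:8,r3:Add1,r4:Mul1,r5:Add2
c4: CDB Add1=2; issue ADD r4<-Add1 | r0:6,r1:1,r2:8,r3:2,r4:Add1,r5:Add2
c5: issue MUL r0<-Mul2 | r0:Mul2,r1:1,r2:8,r3:2,r4:Add1,r5:Add2
c6: CDB Mul1=48; stall | r0:Mul2,r1:1,r2:8,r3:2,r4:Add1,r5:Add2
c7: CDB Add2=4; issue ADD r0<-Add2 | r0:Add2,r1:1,r2:8,r3:2,r4:Add1,r5:4
c8: issue MUL r4<-Mul1 | r0:Add2,r1:1,r2:8,r3:2,r4:Mul1,r5:4
c9: CDB Mul2=12; stall | r0:Add2,r1:1,r2:8,r3:2,r4:Mul1,r5:4
c10: CDB Add1=5; issue ADD r0<-Add1 | r0:Add1,r1:1,r2:8,r3:2,r4:Mul1,r5:4
c11: CDB Add2=12 | r0:Add1,r1:1,r2:8,r3:2,r4:Mul1,r5:4
c12: - | r0:Add1,r1:1,r2:8,r3:2,r4:Mul1,r5:4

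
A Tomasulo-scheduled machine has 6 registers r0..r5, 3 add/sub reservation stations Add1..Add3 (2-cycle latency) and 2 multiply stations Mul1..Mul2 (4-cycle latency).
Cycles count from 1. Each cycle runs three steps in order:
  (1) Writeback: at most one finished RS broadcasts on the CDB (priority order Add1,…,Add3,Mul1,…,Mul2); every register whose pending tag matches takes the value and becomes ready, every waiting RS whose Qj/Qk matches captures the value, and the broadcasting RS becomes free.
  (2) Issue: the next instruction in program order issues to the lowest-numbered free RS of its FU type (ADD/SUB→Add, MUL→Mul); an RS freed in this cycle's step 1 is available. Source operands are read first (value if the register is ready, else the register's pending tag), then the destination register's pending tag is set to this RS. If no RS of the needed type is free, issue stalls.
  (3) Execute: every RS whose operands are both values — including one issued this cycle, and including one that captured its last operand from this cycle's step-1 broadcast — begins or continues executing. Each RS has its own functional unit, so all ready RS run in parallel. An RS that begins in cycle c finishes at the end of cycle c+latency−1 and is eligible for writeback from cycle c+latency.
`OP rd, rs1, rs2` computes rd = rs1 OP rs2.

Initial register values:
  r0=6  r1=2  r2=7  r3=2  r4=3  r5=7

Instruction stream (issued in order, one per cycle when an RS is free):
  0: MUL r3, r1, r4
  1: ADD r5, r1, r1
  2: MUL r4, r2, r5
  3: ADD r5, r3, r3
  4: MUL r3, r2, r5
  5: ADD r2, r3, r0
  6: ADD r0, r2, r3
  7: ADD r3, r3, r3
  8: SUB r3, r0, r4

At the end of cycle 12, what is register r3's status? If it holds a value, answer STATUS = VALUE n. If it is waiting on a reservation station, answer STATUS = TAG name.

STATUS = TAG Add3

  c1: issue MUL r3<-Mul1  regs: r0:6,r1:2,r2:7,r3:Mul1,r4:3,r5:7
  c2: issue ADD r5<-Add1  regs: r0:6,r1:2,r2:7,r3:Mul1,r4:3,r5:Add1
  c3: issue MUL r4<-Mul2  regs: r0:6,r1:2,r2:7,r3:Mul1,r4:Mul2,r5:Add1
  c4: CDB Add1=4; issue ADD r5<-Add1  regs: r0:6,r1:2,r2:7,r3:Mul1,r4:Mul2,r5:Add1
  c5: CDB Mul1=6; issue MUL r3<-Mul1  regs: r0:6,r1:2,r2:7,r3:Mul1,r4:Mul2,r5:Add1
  c6: issue ADD r2<-Add2  regs: r0:6,r1:2,r2:Add2,r3:Mul1,r4:Mul2,r5:Add1
  c7: CDB Add1=12; issue ADD r0<-Add1  regs: r0:Add1,r1:2,r2:Add2,r3:Mul1,r4:Mul2,r5:12
  c8: CDB Mul2=28; issue ADD r3<-Add3  regs: r0:Add1,r1:2,r2:Add2,r3:Add3,r4:28,r5:12
  c9: stall  regs: r0:Add1,r1:2,r2:Add2,r3:Add3,r4:28,r5:12
  c10: stall  regs: r0:Add1,r1:2,r2:Add2,r3:Add3,r4:28,r5:12
  c11: CDB Mul1=84; stall  regs: r0:Add1,r1:2,r2:Add2,r3:Add3,r4:28,r5:12
  c12: stall  regs: r0:Add1,r1:2,r2:Add2,r3:Add3,r4:28,r5:12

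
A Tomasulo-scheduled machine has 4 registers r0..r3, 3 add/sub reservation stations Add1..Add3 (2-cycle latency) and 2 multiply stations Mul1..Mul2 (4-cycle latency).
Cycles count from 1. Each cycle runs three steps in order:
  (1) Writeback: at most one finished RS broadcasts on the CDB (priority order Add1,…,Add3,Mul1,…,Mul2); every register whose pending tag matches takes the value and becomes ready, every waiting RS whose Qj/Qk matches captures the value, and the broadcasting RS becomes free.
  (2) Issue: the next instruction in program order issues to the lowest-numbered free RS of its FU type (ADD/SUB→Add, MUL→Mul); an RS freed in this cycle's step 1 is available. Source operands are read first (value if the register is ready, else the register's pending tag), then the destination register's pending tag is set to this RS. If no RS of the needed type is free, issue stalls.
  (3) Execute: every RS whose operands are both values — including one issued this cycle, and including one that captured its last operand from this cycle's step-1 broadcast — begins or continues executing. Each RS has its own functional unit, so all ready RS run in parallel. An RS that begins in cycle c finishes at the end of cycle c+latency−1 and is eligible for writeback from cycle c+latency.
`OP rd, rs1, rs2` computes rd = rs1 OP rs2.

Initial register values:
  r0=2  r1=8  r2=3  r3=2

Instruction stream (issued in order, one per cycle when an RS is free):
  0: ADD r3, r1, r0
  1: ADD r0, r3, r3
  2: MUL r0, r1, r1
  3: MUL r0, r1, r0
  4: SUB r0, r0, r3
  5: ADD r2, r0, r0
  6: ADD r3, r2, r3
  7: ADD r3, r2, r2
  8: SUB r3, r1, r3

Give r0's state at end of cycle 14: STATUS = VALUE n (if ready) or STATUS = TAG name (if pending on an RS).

STATUS = VALUE 502

cycle 1: issue ADD r3<-Add1 // r0:2,r1:8,r2:3,r3:Add1
cycle 2: issue ADD r0<-Add2 // r0:Add2,r1:8,r2:3,r3:Add1
cycle 3: CDB Add1=10; issue MUL r0<-Mul1 // r0:Mul1,r1:8,r2:3,r3:10
cycle 4: issue MUL r0<-Mul2 // r0:Mul2,r1:8,r2:3,r3:10
cycle 5: CDB Add2=20; issue SUB r0<-Add1 // r0:Add1,r1:8,r2:3,r3:10
cycle 6: issue ADD r2<-Add2 // r0:Add1,r1:8,r2:Add2,r3:10
cycle 7: CDB Mul1=64; issue ADD r3<-Add3 // r0:Add1,r1:8,r2:Add2,r3:Add3
cycle 8: stall // r0:Add1,r1:8,r2:Add2,r3:Add3
cycle 9: stall // r0:Add1,r1:8,r2:Add2,r3:Add3
cycle 10: stall // r0:Add1,r1:8,r2:Add2,r3:Add3
cycle 11: CDB Mul2=512; stall // r0:Add1,r1:8,r2:Add2,r3:Add3
cycle 12: stall // r0:Add1,r1:8,r2:Add2,r3:Add3
cycle 13: CDB Add1=502; issue ADD r3<-Add1 // r0:502,r1:8,r2:Add2,r3:Add1
cycle 14: stall // r0:502,r1:8,r2:Add2,r3:Add1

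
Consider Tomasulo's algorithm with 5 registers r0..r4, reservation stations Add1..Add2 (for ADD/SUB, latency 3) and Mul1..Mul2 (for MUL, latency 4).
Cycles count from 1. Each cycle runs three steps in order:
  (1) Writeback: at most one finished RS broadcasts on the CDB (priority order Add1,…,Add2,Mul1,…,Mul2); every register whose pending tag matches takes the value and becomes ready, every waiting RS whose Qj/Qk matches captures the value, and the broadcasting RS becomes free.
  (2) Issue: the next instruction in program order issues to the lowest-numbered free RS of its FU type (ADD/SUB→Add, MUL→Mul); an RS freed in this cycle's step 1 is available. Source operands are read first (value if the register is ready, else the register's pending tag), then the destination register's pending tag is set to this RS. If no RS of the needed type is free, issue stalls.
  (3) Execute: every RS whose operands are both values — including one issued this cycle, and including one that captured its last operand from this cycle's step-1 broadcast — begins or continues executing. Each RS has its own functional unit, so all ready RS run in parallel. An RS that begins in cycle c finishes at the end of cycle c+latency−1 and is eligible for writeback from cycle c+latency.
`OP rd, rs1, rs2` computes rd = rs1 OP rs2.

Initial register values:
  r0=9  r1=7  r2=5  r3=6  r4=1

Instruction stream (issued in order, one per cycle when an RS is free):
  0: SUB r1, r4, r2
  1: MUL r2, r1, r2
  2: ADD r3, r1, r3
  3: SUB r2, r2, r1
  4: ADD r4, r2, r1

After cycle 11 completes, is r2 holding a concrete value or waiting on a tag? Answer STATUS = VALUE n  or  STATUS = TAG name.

STATUS = VALUE -16

  c1: issue SUB r1<-Add1  regs: r0:9,r1:Add1,r2:5,r3:6,r4:1
  c2: issue MUL r2<-Mul1  regs: r0:9,r1:Add1,r2:Mul1,r3:6,r4:1
  c3: issue ADD r3<-Add2  regs: r0:9,r1:Add1,r2:Mul1,r3:Add2,r4:1
  c4: CDB Add1=-4; issue SUB r2<-Add1  regs: r0:9,r1:-4,r2:Add1,r3:Add2,r4:1
  c5: stall  regs: r0:9,r1:-4,r2:Add1,r3:Add2,r4:1
  c6: stall  regs: r0:9,r1:-4,r2:Add1,r3:Add2,r4:1
  c7: CDB Add2=2; issue ADD r4<-Add2  regs: r0:9,r1:-4,r2:Add1,r3:2,r4:Add2
  c8: CDB Mul1=-20  regs: r0:9,r1:-4,r2:Add1,r3:2,r4:Add2
  c9: -  regs: r0:9,r1:-4,r2:Add1,r3:2,r4:Add2
  c10: -  regs: r0:9,r1:-4,r2:Add1,r3:2,r4:Add2
  c11: CDB Add1=-16  regs: r0:9,r1:-4,r2:-16,r3:2,r4:Add2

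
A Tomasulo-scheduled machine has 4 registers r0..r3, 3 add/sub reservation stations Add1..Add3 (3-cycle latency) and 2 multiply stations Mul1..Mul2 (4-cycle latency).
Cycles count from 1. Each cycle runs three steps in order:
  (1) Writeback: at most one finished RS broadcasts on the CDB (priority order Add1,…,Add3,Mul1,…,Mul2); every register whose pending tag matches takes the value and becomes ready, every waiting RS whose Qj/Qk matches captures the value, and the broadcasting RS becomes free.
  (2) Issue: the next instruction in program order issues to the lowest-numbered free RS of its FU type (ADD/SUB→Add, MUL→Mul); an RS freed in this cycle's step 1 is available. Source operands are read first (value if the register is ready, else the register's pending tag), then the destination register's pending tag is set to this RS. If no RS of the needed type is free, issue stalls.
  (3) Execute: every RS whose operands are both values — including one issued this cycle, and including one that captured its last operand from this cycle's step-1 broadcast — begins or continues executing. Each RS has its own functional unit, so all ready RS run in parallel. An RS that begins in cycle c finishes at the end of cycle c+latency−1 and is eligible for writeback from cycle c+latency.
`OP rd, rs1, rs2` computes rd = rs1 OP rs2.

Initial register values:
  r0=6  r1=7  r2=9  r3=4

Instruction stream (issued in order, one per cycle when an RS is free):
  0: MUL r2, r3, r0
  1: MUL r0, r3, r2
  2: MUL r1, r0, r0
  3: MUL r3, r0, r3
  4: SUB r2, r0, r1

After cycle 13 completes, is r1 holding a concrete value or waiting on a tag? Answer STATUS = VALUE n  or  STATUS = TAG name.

cycle 1: issue MUL r2<-Mul1 // r0:6,r1:7,r2:Mul1,r3:4
cycle 2: issue MUL r0<-Mul2 // r0:Mul2,r1:7,r2:Mul1,r3:4
cycle 3: stall // r0:Mul2,r1:7,r2:Mul1,r3:4
cycle 4: stall // r0:Mul2,r1:7,r2:Mul1,r3:4
cycle 5: CDB Mul1=24; issue MUL r1<-Mul1 // r0:Mul2,r1:Mul1,r2:24,r3:4
cycle 6: stall // r0:Mul2,r1:Mul1,r2:24,r3:4
cycle 7: stall // r0:Mul2,r1:Mul1,r2:24,r3:4
cycle 8: stall // r0:Mul2,r1:Mul1,r2:24,r3:4
cycle 9: CDB Mul2=96; issue MUL r3<-Mul2 // r0:96,r1:Mul1,r2:24,r3:Mul2
cycle 10: issue SUB r2<-Add1 // r0:96,r1:Mul1,r2:Add1,r3:Mul2
cycle 11: - // r0:96,r1:Mul1,r2:Add1,r3:Mul2
cycle 12: - // r0:96,r1:Mul1,r2:Add1,r3:Mul2
cycle 13: CDB Mul1=9216 // r0:96,r1:9216,r2:Add1,r3:Mul2

STATUS = VALUE 9216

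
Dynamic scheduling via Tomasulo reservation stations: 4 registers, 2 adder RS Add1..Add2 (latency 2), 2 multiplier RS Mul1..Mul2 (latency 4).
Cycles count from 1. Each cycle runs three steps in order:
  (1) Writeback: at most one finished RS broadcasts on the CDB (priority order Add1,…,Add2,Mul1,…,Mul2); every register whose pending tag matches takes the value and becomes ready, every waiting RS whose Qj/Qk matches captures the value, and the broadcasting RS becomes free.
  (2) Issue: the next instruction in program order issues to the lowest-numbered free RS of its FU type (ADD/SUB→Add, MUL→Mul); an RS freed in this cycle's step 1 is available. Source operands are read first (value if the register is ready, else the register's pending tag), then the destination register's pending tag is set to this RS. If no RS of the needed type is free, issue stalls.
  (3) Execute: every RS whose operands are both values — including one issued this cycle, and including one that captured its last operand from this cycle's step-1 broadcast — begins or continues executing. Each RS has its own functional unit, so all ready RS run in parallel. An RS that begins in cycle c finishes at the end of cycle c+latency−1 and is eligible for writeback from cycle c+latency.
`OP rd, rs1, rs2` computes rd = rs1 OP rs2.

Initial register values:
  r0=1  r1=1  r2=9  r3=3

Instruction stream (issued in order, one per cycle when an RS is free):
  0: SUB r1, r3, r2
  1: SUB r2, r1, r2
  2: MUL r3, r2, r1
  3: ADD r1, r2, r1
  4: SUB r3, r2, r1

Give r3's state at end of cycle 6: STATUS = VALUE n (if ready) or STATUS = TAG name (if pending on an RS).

STATUS = TAG Add2

c1: issue SUB r1<-Add1 | r0:1,r1:Add1,r2:9,r3:3
c2: issue SUB r2<-Add2 | r0:1,r1:Add1,r2:Add2,r3:3
c3: CDB Add1=-6; issue MUL r3<-Mul1 | r0:1,r1:-6,r2:Add2,r3:Mul1
c4: issue ADD r1<-Add1 | r0:1,r1:Add1,r2:Add2,r3:Mul1
c5: CDB Add2=-15; issue SUB r3<-Add2 | r0:1,r1:Add1,r2:-15,r3:Add2
c6: - | r0:1,r1:Add1,r2:-15,r3:Add2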